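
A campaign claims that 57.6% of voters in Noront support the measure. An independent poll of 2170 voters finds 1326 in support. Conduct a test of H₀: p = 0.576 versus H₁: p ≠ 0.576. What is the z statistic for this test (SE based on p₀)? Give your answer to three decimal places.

p̂ = 1326/2170 = 0.611060.
Under H₀, SE = √(0.576·0.424/2170) = √(0.000112546) = 0.010609.
z = (0.611060 − 0.576)/0.010609 = 0.035060/0.010609 = 3.305.

z = 3.305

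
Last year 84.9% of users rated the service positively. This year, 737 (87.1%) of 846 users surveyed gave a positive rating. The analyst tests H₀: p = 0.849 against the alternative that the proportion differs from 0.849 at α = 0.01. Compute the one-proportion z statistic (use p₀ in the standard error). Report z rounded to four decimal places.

z = 1.8000

p̂ = 737/846 ≈ 0.871158.
Standard error under H₀: √(0.849×0.151/846) = 0.012310.
z = (0.871158 − 0.849)/0.012310 = 0.022158/0.012310 = 1.8000.
p-value = 2·P(Z > 1.800) ≈ 0.0719, so at α = 0.01 we fail to reject H₀.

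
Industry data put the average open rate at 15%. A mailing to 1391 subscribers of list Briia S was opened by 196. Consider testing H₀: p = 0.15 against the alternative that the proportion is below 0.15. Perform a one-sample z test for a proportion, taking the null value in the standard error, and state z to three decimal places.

z = -0.950

p̂ = 196/1391 ≈ 0.14091.
Under H₀, SE = √(0.15·0.85/1391) = √(9.16607e-05) = 0.00957.
z = (0.14091 − 0.15)/0.00957 = -0.00909/0.00957 = -0.950.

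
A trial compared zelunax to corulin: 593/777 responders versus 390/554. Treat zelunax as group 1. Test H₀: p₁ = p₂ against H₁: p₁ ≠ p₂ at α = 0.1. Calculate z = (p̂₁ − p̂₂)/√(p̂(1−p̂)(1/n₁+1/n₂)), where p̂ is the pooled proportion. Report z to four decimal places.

z = 2.4236

p̂₁ = 593/777 ≈ 0.763192, p̂₂ = 390/554 ≈ 0.703971.
Pooled p̂ = (593+390)/(777+554) = 983/1331 = 0.738542.
SE = √(0.193097 × 0.00309206) = 0.024435.
z = (0.763192 − 0.703971)/0.024435 = 0.059221/0.024435 = 2.4236.
p-value = 2·P(Z > 2.424) ≈ 0.0154. With α = 0.1, reject H₀.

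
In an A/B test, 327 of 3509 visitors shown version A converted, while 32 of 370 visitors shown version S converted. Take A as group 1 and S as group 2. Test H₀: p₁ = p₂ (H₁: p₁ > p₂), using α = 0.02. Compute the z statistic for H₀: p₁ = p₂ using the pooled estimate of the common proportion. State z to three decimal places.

p̂₁ = 327/3509 = 0.09319, p̂₂ = 32/370 = 0.08649.
Pooled p̂ = (327+32)/(3509+370) = 359/3879 = 0.09255.
SE = √(p̂(1−p̂)(1/n₁+1/n₂)) = √(0.09255·0.90745·0.00298768) = √(0.000250918) = 0.01584.
z = (0.09319 − 0.08649)/0.01584 = 0.00670/0.01584 = 0.423.
p-value = P(Z > 0.423) ≈ 0.3361. With α = 0.02, fail to reject H₀.

z = 0.423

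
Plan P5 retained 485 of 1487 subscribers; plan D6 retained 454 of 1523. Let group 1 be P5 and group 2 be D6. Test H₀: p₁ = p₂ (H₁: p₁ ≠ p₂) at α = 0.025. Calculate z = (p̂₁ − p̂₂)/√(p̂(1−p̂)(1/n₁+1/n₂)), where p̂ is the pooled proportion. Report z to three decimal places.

z = 1.662

p̂₁ = 485/1487 = 0.326160, p̂₂ = 454/1523 = 0.298096.
Pooled p̂ = (485+454)/(1487+1523) = 939/3010 = 0.311960.
SE = √(0.214641 × 0.00132909) = 0.016890.
z = (0.326160 − 0.298096)/0.016890 = 0.028064/0.016890 = 1.662.
Two-sided p-value ≈ 2·Φ(−1.662) = 0.0966; since p > α = 0.025, fail to reject H₀.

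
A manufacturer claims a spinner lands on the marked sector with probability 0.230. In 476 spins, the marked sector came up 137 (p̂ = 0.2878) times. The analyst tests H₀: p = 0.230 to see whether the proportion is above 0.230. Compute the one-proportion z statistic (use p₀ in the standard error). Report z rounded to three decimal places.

z = 2.997

p̂ = 137/476 ≈ 0.28782.
Standard error under H₀: √(0.23×0.77/476) = 0.01929.
z = (0.28782 − 0.23)/0.01929 = 0.05782/0.01929 = 2.997.
p-value = P(Z > 2.997) ≈ 0.0014.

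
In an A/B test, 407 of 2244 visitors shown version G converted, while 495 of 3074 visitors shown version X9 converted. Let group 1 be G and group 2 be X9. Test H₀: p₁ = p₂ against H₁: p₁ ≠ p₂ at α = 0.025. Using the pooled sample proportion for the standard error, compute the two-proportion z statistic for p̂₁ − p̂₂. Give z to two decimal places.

p̂₁ = 407/2244 = 0.18137, p̂₂ = 495/3074 = 0.16103.
Pooled p̂ = (407+495)/(2244+3074) = 902/5318 = 0.16961.
SE = √(p̂(1−p̂)(1/n₁+1/n₂)) = √(0.16961·0.83039·0.000770942) = √(0.000108583) = 0.01042.
z = (0.18137 − 0.16103)/0.01042 = 0.02034/0.01042 = 1.95.
p-value = 2·P(Z > 1.952) ≈ 0.0509; since p > α = 0.025, fail to reject H₀.

z = 1.95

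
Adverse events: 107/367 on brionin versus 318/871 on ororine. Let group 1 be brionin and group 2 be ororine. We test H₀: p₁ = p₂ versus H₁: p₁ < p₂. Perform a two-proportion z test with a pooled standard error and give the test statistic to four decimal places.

z = -2.4889

p̂₁ = 107/367 ≈ 0.291553, p̂₂ = 318/871 ≈ 0.365098.
Pooled p̂ = (107+318)/(367+871) = 425/1238 = 0.343296.
SE = √(p̂(1−p̂)(1/n₁+1/n₂)) = √(0.343296·0.656704·0.0038729) = √(0.000873121) = 0.029549.
z = (0.291553 − 0.365098)/0.029549 = -0.073545/0.029549 = -2.4889.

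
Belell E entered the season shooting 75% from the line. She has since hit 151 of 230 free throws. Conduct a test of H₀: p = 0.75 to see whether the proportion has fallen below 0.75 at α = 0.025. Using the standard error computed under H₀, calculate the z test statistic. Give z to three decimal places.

z = -3.274

p̂ = 151/230 = 0.65652.
SE = √(p₀(1−p₀)/n) = √(0.1875/230) = 0.02855.
z = (0.65652 − 0.75)/0.02855 = -0.09348/0.02855 = -3.274.
p-value = P(Z < -3.274) ≈ 0.0005, so at α = 0.025 we reject H₀.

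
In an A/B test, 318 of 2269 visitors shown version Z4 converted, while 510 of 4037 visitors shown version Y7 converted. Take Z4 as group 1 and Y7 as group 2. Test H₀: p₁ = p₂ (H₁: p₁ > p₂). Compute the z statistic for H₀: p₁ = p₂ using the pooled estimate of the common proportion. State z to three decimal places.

p̂₁ = 318/2269 = 0.1401498, p̂₂ = 510/4037 = 0.1263314.
Pooled p̂ = (318+510)/(2269+4037) = 828/6306 = 0.1313035.
SE = √(p̂(1−p̂)(1/n₁+1/n₂)) = √(0.1313035·0.8686965·0.000688431) = √(7.85245e-05) = 0.0088614.
z = (0.1401498 − 0.1263314)/0.0088614 = 0.0138184/0.0088614 = 1.559.

z = 1.559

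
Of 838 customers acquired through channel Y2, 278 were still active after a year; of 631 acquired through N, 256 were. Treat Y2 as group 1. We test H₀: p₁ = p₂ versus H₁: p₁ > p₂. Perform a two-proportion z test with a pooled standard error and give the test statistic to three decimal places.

p̂₁ = 278/838 = 0.331742, p̂₂ = 256/631 = 0.405705.
Pooled p̂ = (278+256)/(838+631) = 534/1469 = 0.363513.
SE = √(0.231371 × 0.0027781) = 0.025353.
z = (0.331742 − 0.405705)/0.025353 = -0.073963/0.025353 = -2.917.

z = -2.917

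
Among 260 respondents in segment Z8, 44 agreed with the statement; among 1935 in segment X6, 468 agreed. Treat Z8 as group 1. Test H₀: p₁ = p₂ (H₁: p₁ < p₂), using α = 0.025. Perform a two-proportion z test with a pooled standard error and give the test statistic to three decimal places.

z = -2.600

p̂₁ = 44/260 ≈ 0.16923, p̂₂ = 468/1935 ≈ 0.24186.
Pooled p̂ = (44+468)/(260+1935) = 512/2195 = 0.23326.
SE = √(p̂(1−p̂)(1/n₁+1/n₂)) = √(0.23326·0.76674·0.00436295) = √(0.000780307) = 0.02793.
z = (0.16923 − 0.24186)/0.02793 = -0.07263/0.02793 = -2.600.
p-value = P(Z < -2.600) ≈ 0.0047, so at α = 0.025 we reject H₀.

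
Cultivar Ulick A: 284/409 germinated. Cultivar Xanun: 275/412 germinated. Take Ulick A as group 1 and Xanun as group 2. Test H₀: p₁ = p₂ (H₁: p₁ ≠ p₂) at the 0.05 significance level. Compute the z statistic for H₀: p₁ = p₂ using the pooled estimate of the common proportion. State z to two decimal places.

p̂₁ = 284/409 = 0.6944, p̂₂ = 275/412 = 0.6675.
Pooled p̂ = (284+275)/(409+412) = 559/821 = 0.6809.
SE = √(0.217284 × 0.00487217) = 0.0325.
z = (0.6944 − 0.6675)/0.0325 = 0.0269/0.0325 = 0.83.
Two-sided p-value ≈ 2·Φ(−0.827) = 0.4084, so at α = 0.05 we fail to reject H₀.

z = 0.83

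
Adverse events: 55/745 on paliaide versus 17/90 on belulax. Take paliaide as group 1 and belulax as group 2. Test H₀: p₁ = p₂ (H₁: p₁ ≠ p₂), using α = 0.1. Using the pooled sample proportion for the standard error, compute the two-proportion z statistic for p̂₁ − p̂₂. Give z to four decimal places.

p̂₁ = 55/745 ≈ 0.0738255, p̂₂ = 17/90 ≈ 0.1888889.
Pooled p̂ = (55+17)/(745+90) = 72/835 = 0.0862275.
SE = √(0.0787924 × 0.0124534) = 0.0313246.
z = (0.0738255 − 0.1888889)/0.0313246 = -0.1150634/0.0313246 = -3.6733.
p-value = 2·P(Z > 3.673) ≈ 0.0002. With α = 0.1, reject H₀.

z = -3.6733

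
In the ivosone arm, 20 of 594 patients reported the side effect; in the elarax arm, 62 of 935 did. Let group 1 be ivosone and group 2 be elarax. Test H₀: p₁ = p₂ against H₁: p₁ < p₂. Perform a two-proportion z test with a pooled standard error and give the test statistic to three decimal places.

z = -2.761

p̂₁ = 20/594 = 0.03367, p̂₂ = 62/935 = 0.06631.
Pooled p̂ = (20+62)/(594+935) = 82/1529 = 0.05363.
SE = √(0.0507537 × 0.00275302) = 0.01182.
z = (0.03367 − 0.06631)/0.01182 = -0.03264/0.01182 = -2.761.
p-value = P(Z < -2.761) ≈ 0.0029.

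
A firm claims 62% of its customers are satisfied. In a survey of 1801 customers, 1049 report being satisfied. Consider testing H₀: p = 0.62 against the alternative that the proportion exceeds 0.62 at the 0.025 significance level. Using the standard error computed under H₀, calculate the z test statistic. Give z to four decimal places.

p̂ = 1049/1801 ≈ 0.5824542.
Standard error under H₀: √(0.62×0.38/1801) = 0.0114375.
z = (0.5824542 − 0.62)/0.0114375 = -0.0375458/0.0114375 = -3.2827.
p-value = P(Z > -3.283) ≈ 0.9995, so at α = 0.025 we fail to reject H₀.

z = -3.2827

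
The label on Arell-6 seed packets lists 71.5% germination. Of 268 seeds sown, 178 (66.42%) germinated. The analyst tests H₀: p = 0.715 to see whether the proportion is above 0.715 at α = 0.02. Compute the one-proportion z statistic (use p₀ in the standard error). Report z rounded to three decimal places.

z = -1.843

p̂ = 178/268 = 0.66418.
Under H₀, SE = √(0.715·0.285/268) = √(0.000760354) = 0.02757.
z = (0.66418 − 0.715)/0.02757 = -0.05082/0.02757 = -1.843.
p-value = P(Z > -1.843) ≈ 0.9673; since p > α = 0.02, fail to reject H₀.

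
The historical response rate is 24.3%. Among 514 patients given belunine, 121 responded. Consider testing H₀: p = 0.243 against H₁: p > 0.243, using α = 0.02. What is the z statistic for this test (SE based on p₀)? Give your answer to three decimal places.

z = -0.401

p̂ = 121/514 = 0.23541.
SE = √(p₀(1−p₀)/n) = √(0.18395/514) = 0.01892.
z = (0.23541 − 0.243)/0.01892 = -0.00759/0.01892 = -0.401.
p-value = P(Z > -0.401) ≈ 0.6559; since p > α = 0.02, fail to reject H₀.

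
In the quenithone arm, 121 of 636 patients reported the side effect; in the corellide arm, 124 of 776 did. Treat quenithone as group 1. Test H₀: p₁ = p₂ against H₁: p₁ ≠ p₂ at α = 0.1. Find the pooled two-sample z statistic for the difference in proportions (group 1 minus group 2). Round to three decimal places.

p̂₁ = 121/636 = 0.190252, p̂₂ = 124/776 = 0.159794.
Pooled p̂ = (121+124)/(636+776) = 245/1412 = 0.173513.
SE = √(p̂(1−p̂)(1/n₁+1/n₂)) = √(0.173513·0.826487·0.00286099) = √(0.000410283) = 0.020255.
z = (0.190252 − 0.159794)/0.020255 = 0.030458/0.020255 = 1.504.
Two-sided p-value ≈ 2·Φ(−1.504) = 0.1327. With α = 0.1, fail to reject H₀.

z = 1.504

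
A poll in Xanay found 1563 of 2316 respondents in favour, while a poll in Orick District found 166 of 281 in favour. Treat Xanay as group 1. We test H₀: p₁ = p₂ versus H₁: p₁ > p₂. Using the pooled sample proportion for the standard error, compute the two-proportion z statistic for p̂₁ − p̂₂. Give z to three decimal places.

z = 2.823

p̂₁ = 1563/2316 ≈ 0.67487, p̂₂ = 166/281 ≈ 0.59075.
Pooled p̂ = (1563+166)/(2316+281) = 1729/2597 = 0.66577.
SE = √(p̂(1−p̂)(1/n₁+1/n₂)) = √(0.66577·0.33423·0.0039905) = √(0.000887969) = 0.02980.
z = (0.67487 − 0.59075)/0.02980 = 0.08412/0.02980 = 2.823.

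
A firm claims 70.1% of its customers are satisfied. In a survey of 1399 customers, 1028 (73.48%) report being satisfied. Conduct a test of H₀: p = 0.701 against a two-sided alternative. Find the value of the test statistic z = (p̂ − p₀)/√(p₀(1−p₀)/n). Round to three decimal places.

p̂ = 1028/1399 ≈ 0.73481.
Under H₀, SE = √(0.701·0.299/1399) = √(0.000149821) = 0.01224.
z = (0.73481 − 0.701)/0.01224 = 0.03381/0.01224 = 2.762.

z = 2.762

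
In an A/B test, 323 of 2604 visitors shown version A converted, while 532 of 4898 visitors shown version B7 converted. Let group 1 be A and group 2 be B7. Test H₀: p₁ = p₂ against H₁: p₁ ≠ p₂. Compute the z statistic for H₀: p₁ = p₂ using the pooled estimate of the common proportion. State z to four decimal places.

z = 2.0014

p̂₁ = 323/2604 = 0.12403994, p̂₂ = 532/4898 = 0.10861576.
Pooled p̂ = (323+532)/(2604+4898) = 855/7502 = 0.11396961.
SE = √(0.100981 × 0.00058819) = 0.00770686.
z = (0.12403994 − 0.10861576)/0.00770686 = 0.01542418/0.00770686 = 2.0014.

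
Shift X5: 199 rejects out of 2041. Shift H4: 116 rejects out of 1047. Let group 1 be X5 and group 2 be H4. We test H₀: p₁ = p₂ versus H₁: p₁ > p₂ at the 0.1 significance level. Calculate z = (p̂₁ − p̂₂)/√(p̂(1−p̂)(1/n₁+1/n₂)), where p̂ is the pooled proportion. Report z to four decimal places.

p̂₁ = 199/2041 = 0.097501, p̂₂ = 116/1047 = 0.110793.
Pooled p̂ = (199+116)/(2041+1047) = 315/3088 = 0.102008.
SE = √(0.0916022 × 0.00144507) = 0.011505.
z = (0.097501 − 0.110793)/0.011505 = -0.013292/0.011505 = -1.1553.
p-value = P(Z > -1.155) ≈ 0.8760, so at α = 0.1 we fail to reject H₀.

z = -1.1553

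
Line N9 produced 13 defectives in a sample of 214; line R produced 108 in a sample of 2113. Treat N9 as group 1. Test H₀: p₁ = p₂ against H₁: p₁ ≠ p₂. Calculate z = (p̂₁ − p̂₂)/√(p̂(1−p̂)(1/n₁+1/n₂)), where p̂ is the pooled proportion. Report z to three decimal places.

p̂₁ = 13/214 ≈ 0.06075, p̂₂ = 108/2113 ≈ 0.05111.
Pooled p̂ = (13+108)/(214+2113) = 121/2327 = 0.05200.
SE = √(0.0492945 × 0.00514616) = 0.01593.
z = (0.06075 − 0.05111)/0.01593 = 0.00964/0.01593 = 0.605.
Two-sided p-value ≈ 2·Φ(−0.605) = 0.5452.

z = 0.605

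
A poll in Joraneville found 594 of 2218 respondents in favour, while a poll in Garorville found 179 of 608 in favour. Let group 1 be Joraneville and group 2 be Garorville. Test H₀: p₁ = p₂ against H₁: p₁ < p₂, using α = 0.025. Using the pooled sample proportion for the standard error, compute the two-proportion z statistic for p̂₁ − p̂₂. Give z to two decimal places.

p̂₁ = 594/2218 = 0.2678, p̂₂ = 179/608 = 0.2944.
Pooled p̂ = (594+179)/(2218+608) = 773/2826 = 0.2735.
SE = √(0.198712 × 0.00209559) = 0.0204.
z = (0.2678 − 0.2944)/0.0204 = -0.0266/0.0204 = -1.30.
p-value = P(Z < -1.303) ≈ 0.0962. With α = 0.025, fail to reject H₀.

z = -1.30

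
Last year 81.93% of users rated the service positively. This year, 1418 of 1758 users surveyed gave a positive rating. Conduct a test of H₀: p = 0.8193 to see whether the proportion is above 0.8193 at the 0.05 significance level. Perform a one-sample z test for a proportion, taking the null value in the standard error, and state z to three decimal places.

p̂ = 1418/1758 ≈ 0.806598.
Standard error under H₀: √(0.8193×0.1807/1758) = 0.009177.
z = (0.806598 − 0.8193)/0.009177 = -0.012702/0.009177 = -1.384.
p-value = P(Z > -1.384) ≈ 0.9168; since p > α = 0.05, fail to reject H₀.

z = -1.384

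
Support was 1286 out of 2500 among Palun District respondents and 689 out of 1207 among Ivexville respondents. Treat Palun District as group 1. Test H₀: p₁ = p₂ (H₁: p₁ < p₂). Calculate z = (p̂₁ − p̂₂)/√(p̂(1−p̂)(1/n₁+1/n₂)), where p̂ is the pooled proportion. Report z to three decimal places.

z = -3.227

p̂₁ = 1286/2500 ≈ 0.51440, p̂₂ = 689/1207 ≈ 0.57084.
Pooled p̂ = (1286+689)/(2500+1207) = 1975/3707 = 0.53278.
SE = √(0.248926 × 0.0012285) = 0.01749.
z = (0.51440 − 0.57084)/0.01749 = -0.05644/0.01749 = -3.227.
p-value = P(Z < -3.227) ≈ 0.0006.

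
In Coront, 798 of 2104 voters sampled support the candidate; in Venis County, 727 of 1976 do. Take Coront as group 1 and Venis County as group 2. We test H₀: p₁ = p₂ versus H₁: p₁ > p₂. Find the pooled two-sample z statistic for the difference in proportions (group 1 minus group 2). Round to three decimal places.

p̂₁ = 798/2104 ≈ 0.37928, p̂₂ = 727/1976 ≈ 0.36791.
Pooled p̂ = (798+727)/(2104+1976) = 1525/4080 = 0.37377.
SE = √(p̂(1−p̂)(1/n₁+1/n₂)) = √(0.37377·0.62623·0.000981358) = √(0.000229704) = 0.01516.
z = (0.37928 − 0.36791)/0.01516 = 0.01137/0.01516 = 0.750.
p-value = P(Z > 0.750) ≈ 0.2267.

z = 0.750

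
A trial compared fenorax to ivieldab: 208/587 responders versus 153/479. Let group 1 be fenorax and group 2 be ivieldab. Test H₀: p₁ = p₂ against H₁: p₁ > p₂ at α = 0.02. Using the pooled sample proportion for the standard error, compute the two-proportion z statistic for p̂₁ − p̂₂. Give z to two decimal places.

z = 1.20

p̂₁ = 208/587 = 0.3543, p̂₂ = 153/479 = 0.3194.
Pooled p̂ = (208+153)/(587+479) = 361/1066 = 0.3386.
SE = √(p̂(1−p̂)(1/n₁+1/n₂)) = √(0.3386·0.6614·0.00379126) = √(0.000849113) = 0.0291.
z = (0.3543 − 0.3194)/0.0291 = 0.0349/0.0291 = 1.20.
p-value = P(Z > 1.199) ≈ 0.1153, so at α = 0.02 we fail to reject H₀.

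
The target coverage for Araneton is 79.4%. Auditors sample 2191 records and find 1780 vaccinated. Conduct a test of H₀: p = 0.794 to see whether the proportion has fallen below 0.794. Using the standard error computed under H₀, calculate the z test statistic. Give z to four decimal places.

p̂ = 1780/2191 ≈ 0.812414.
Standard error under H₀: √(0.794×0.206/2191) = 0.008640.
z = (0.812414 − 0.794)/0.008640 = 0.018414/0.008640 = 2.1313.
p-value = P(Z < 2.131) ≈ 0.9835.

z = 2.1313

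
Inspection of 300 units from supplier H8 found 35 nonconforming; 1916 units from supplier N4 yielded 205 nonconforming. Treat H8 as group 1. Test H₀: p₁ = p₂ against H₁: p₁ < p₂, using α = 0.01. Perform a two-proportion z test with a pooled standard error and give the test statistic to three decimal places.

p̂₁ = 35/300 ≈ 0.116667, p̂₂ = 205/1916 ≈ 0.106994.
Pooled p̂ = (35+205)/(300+1916) = 240/2216 = 0.108303.
SE = √(0.0965737 × 0.00385525) = 0.019295.
z = (0.116667 − 0.106994)/0.019295 = 0.009673/0.019295 = 0.501.
p-value = P(Z < 0.501) ≈ 0.6919. With α = 0.01, fail to reject H₀.

z = 0.501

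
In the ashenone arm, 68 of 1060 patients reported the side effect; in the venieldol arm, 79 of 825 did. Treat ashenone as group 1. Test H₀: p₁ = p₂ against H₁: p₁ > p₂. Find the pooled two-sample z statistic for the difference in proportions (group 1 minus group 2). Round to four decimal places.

p̂₁ = 68/1060 ≈ 0.0641509, p̂₂ = 79/825 ≈ 0.0957576.
Pooled p̂ = (68+79)/(1060+825) = 147/1885 = 0.0779841.
SE = √(p̂(1−p̂)(1/n₁+1/n₂)) = √(0.0779841·0.9220159·0.00215552) = √(0.000154987) = 0.0124494.
z = (0.0641509 − 0.0957576)/0.0124494 = -0.0316067/0.0124494 = -2.5388.

z = -2.5388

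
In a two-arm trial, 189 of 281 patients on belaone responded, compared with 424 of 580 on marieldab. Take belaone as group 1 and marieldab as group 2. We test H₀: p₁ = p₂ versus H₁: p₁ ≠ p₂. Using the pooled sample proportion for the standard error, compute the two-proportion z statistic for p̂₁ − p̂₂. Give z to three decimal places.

z = -1.775

p̂₁ = 189/281 ≈ 0.67260, p̂₂ = 424/580 ≈ 0.73103.
Pooled p̂ = (189+424)/(281+580) = 613/861 = 0.71196.
SE = √(0.205072 × 0.00528286) = 0.03291.
z = (0.67260 − 0.73103)/0.03291 = -0.05843/0.03291 = -1.775.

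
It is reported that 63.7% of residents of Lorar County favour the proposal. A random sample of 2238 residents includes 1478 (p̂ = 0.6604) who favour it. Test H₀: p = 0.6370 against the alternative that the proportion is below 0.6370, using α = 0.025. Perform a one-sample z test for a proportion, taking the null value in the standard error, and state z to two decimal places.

p̂ = 1478/2238 = 0.66041.
Standard error under H₀: √(0.637×0.363/2238) = 0.01016.
z = (0.66041 − 0.637)/0.01016 = 0.02341/0.01016 = 2.30.
p-value = P(Z < 2.303) ≈ 0.9894, so at α = 0.025 we fail to reject H₀.

z = 2.30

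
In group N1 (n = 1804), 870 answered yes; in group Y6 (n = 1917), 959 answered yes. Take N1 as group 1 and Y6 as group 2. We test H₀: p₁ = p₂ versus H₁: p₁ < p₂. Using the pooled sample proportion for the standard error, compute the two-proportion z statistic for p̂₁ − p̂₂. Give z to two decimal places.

p̂₁ = 870/1804 ≈ 0.4823, p̂₂ = 959/1917 ≈ 0.5003.
Pooled p̂ = (870+959)/(1804+1917) = 1829/3721 = 0.4915.
SE = √(p̂(1−p̂)(1/n₁+1/n₂)) = √(0.4915·0.5085·0.00107597) = √(0.000268916) = 0.0164.
z = (0.4823 − 0.5003)/0.0164 = -0.0180/0.0164 = -1.10.

z = -1.10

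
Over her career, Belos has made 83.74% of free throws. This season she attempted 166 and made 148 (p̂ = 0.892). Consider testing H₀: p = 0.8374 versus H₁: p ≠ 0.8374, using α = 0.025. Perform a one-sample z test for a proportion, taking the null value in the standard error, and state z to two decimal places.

p̂ = 148/166 = 0.89157.
SE = √(p₀(1−p₀)/n) = √(0.13616/166) = 0.02864.
z = (0.89157 − 0.8374)/0.02864 = 0.05417/0.02864 = 1.89.
p-value = 2·P(Z > 1.891) ≈ 0.0586. With α = 0.025, fail to reject H₀.

z = 1.89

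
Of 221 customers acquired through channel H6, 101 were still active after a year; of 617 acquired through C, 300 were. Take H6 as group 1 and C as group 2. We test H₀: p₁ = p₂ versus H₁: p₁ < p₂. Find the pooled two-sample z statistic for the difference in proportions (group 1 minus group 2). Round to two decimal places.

p̂₁ = 101/221 = 0.45701, p̂₂ = 300/617 = 0.48622.
Pooled p̂ = (101+300)/(221+617) = 401/838 = 0.47852.
SE = √(p̂(1−p̂)(1/n₁+1/n₂)) = √(0.47852·0.52148·0.00614563) = √(0.00153357) = 0.03916.
z = (0.45701 − 0.48622)/0.03916 = -0.02921/0.03916 = -0.75.

z = -0.75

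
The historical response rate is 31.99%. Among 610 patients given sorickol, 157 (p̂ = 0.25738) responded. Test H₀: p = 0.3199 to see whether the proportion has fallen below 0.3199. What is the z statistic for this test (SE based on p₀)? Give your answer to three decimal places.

z = -3.311

p̂ = 157/610 = 0.257377.
Under H₀, SE = √(0.3199·0.6801/610) = √(0.000356662) = 0.018886.
z = (0.257377 − 0.3199)/0.018886 = -0.062523/0.018886 = -3.311.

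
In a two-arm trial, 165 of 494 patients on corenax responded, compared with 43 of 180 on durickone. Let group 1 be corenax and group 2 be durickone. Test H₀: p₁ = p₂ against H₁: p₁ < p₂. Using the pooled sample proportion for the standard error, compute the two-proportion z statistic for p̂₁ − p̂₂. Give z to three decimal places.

z = 2.365

p̂₁ = 165/494 = 0.33401, p̂₂ = 43/180 = 0.23889.
Pooled p̂ = (165+43)/(494+180) = 208/674 = 0.30861.
SE = √(p̂(1−p̂)(1/n₁+1/n₂)) = √(0.30861·0.69139·0.00757985) = √(0.0016173) = 0.04022.
z = (0.33401 − 0.23889)/0.04022 = 0.09512/0.04022 = 2.365.
p-value = P(Z < 2.365) ≈ 0.9910.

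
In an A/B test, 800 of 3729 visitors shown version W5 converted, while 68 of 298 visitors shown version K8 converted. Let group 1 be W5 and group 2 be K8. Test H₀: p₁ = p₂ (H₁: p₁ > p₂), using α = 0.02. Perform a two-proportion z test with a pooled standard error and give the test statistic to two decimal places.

p̂₁ = 800/3729 ≈ 0.2145, p̂₂ = 68/298 ≈ 0.2282.
Pooled p̂ = (800+68)/(3729+298) = 868/4027 = 0.2155.
SE = √(p̂(1−p̂)(1/n₁+1/n₂)) = √(0.2155·0.7845·0.00362387) = √(0.000612744) = 0.0248.
z = (0.2145 − 0.2282)/0.0248 = -0.0137/0.0248 = -0.55.
p-value = P(Z > -0.552) ≈ 0.7094; since p > α = 0.02, fail to reject H₀.

z = -0.55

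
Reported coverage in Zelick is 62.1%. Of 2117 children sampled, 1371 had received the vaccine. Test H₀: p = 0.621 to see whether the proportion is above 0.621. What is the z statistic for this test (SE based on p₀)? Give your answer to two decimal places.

p̂ = 1371/2117 ≈ 0.64761.
SE = √(p₀(1−p₀)/n) = √(0.23536/2117) = 0.01054.
z = (0.64761 − 0.621)/0.01054 = 0.02661/0.01054 = 2.52.

z = 2.52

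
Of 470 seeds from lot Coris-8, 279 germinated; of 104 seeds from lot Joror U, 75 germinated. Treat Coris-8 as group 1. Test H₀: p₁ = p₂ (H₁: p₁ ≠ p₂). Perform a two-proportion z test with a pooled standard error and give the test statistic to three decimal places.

z = -2.421

p̂₁ = 279/470 ≈ 0.593617, p̂₂ = 75/104 ≈ 0.721154.
Pooled p̂ = (279+75)/(470+104) = 354/574 = 0.616725.
SE = √(p̂(1−p̂)(1/n₁+1/n₂)) = √(0.616725·0.383275·0.011743) = √(0.00277577) = 0.052686.
z = (0.593617 − 0.721154)/0.052686 = -0.127537/0.052686 = -2.421.
Two-sided p-value ≈ 2·Φ(−2.421) = 0.0155.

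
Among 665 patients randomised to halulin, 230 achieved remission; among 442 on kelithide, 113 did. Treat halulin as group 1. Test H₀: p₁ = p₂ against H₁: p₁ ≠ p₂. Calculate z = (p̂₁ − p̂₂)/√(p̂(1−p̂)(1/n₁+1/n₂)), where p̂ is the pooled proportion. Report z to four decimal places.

z = 3.1787

p̂₁ = 230/665 ≈ 0.345865, p̂₂ = 113/442 ≈ 0.255656.
Pooled p̂ = (230+113)/(665+442) = 343/1107 = 0.309846.
SE = √(0.213842 × 0.0037662) = 0.028379.
z = (0.345865 − 0.255656)/0.028379 = 0.090209/0.028379 = 3.1787.
p-value = 2·P(Z > 3.179) ≈ 0.0015.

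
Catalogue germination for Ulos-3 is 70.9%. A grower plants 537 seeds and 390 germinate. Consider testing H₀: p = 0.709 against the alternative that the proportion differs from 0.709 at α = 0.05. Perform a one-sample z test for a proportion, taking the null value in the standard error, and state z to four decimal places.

z = 0.8804

p̂ = 390/537 ≈ 0.726257.
Standard error under H₀: √(0.709×0.291/537) = 0.019601.
z = (0.726257 − 0.709)/0.019601 = 0.017257/0.019601 = 0.8804.
p-value = 2·P(Z > 0.880) ≈ 0.3786, so at α = 0.05 we fail to reject H₀.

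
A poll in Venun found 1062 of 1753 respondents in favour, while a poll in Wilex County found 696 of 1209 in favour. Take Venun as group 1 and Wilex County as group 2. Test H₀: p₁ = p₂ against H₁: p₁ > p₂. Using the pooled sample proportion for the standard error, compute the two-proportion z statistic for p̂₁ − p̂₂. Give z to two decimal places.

p̂₁ = 1062/1753 = 0.6058, p̂₂ = 696/1209 = 0.5757.
Pooled p̂ = (1062+696)/(1753+1209) = 1758/2962 = 0.5935.
SE = √(0.241254 × 0.00139758) = 0.0184.
z = (0.6058 − 0.5757)/0.0184 = 0.0301/0.0184 = 1.64.

z = 1.64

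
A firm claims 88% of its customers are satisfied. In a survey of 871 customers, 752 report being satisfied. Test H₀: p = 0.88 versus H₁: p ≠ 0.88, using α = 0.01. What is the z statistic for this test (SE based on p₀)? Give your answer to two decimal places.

z = -1.51

p̂ = 752/871 = 0.8634.
Standard error under H₀: √(0.88×0.12/871) = 0.0110.
z = (0.8634 − 0.88)/0.0110 = -0.0166/0.0110 = -1.51.
p-value = 2·P(Z > 1.510) ≈ 0.1311, so at α = 0.01 we fail to reject H₀.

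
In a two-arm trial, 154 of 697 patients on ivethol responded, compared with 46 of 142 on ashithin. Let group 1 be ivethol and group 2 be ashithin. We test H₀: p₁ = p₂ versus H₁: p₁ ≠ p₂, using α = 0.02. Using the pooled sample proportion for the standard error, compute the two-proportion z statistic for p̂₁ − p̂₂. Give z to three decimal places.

p̂₁ = 154/697 ≈ 0.22095, p̂₂ = 46/142 ≈ 0.32394.
Pooled p̂ = (154+46)/(697+142) = 200/839 = 0.23838.
SE = √(p̂(1−p̂)(1/n₁+1/n₂)) = √(0.23838·0.76162·0.00847697) = √(0.00153903) = 0.03923.
z = (0.22095 − 0.32394)/0.03923 = -0.10299/0.03923 = -2.625.
p-value = 2·P(Z > 2.625) ≈ 0.0087; since p < α = 0.02, reject H₀.

z = -2.625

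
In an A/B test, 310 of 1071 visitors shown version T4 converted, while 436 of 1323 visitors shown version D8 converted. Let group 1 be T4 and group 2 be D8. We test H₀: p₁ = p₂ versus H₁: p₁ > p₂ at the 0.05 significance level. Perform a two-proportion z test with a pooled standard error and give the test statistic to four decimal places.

z = -2.1066

p̂₁ = 310/1071 = 0.289449, p̂₂ = 436/1323 = 0.329554.
Pooled p̂ = (310+436)/(1071+1323) = 746/2394 = 0.311612.
SE = √(0.21451 × 0.00168956) = 0.019038.
z = (0.289449 − 0.329554)/0.019038 = -0.040105/0.019038 = -2.1066.
p-value = P(Z > -2.107) ≈ 0.9824, so at α = 0.05 we fail to reject H₀.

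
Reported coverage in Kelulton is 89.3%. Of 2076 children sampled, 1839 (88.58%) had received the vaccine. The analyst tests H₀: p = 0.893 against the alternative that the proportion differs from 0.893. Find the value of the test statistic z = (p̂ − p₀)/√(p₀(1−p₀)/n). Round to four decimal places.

p̂ = 1839/2076 = 0.885838.
SE = √(p₀(1−p₀)/n) = √(0.095551/2076) = 0.006784.
z = (0.885838 − 0.893)/0.006784 = -0.007162/0.006784 = -1.0557.

z = -1.0557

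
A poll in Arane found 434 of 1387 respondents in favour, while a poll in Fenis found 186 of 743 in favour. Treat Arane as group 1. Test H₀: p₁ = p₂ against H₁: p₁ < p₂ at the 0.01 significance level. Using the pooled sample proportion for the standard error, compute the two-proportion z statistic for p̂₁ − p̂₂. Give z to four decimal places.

z = 3.0297

p̂₁ = 434/1387 ≈ 0.312906, p̂₂ = 186/743 ≈ 0.250336.
Pooled p̂ = (434+186)/(1387+743) = 620/2130 = 0.291080.
SE = √(0.206352 × 0.00206688) = 0.020652.
z = (0.312906 − 0.250336)/0.020652 = 0.062570/0.020652 = 3.0297.
p-value = P(Z < 3.030) ≈ 0.9988; since p > α = 0.01, fail to reject H₀.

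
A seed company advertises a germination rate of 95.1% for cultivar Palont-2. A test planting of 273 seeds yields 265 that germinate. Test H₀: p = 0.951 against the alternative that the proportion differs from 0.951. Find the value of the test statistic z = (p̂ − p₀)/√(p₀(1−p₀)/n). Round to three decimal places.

p̂ = 265/273 = 0.97070.
Standard error under H₀: √(0.951×0.049/273) = 0.01306.
z = (0.97070 − 0.951)/0.01306 = 0.01970/0.01306 = 1.508.
Two-sided p-value ≈ 2·Φ(−1.508) = 0.1317.

z = 1.508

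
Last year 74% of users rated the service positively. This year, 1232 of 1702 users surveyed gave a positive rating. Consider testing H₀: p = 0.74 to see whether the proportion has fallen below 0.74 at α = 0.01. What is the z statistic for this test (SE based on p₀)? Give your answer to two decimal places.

p̂ = 1232/1702 ≈ 0.7239.
SE = √(p₀(1−p₀)/n) = √(0.1924/1702) = 0.0106.
z = (0.7239 − 0.74)/0.0106 = -0.0161/0.0106 = -1.52.
p-value = P(Z < -1.519) ≈ 0.0644; since p > α = 0.01, fail to reject H₀.

z = -1.52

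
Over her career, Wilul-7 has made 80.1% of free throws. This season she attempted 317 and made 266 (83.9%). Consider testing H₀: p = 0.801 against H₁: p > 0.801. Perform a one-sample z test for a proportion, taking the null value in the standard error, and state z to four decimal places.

p̂ = 266/317 = 0.839117.
SE = √(p₀(1−p₀)/n) = √(0.1594/317) = 0.022424.
z = (0.839117 − 0.801)/0.022424 = 0.038117/0.022424 = 1.6998.

z = 1.6998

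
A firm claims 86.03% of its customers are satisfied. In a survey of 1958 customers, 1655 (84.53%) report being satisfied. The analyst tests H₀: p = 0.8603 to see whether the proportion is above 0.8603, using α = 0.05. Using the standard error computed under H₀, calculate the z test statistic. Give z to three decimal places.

z = -1.921

p̂ = 1655/1958 ≈ 0.845250.
Standard error under H₀: √(0.8603×0.1397/1958) = 0.007835.
z = (0.845250 − 0.8603)/0.007835 = -0.015050/0.007835 = -1.921.
p-value = P(Z > -1.921) ≈ 0.9726. With α = 0.05, fail to reject H₀.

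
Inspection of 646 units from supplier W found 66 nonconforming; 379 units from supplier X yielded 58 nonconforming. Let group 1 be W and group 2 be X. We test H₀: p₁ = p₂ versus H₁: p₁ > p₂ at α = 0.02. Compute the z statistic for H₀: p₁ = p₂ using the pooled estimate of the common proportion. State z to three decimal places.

p̂₁ = 66/646 = 0.102167, p̂₂ = 58/379 = 0.153034.
Pooled p̂ = (66+58)/(646+379) = 124/1025 = 0.120976.
SE = √(p̂(1−p̂)(1/n₁+1/n₂)) = √(0.120976·0.879024·0.00418651) = √(0.000445196) = 0.021100.
z = (0.102167 − 0.153034)/0.021100 = -0.050867/0.021100 = -2.411.
p-value = P(Z > -2.411) ≈ 0.9920; since p > α = 0.02, fail to reject H₀.

z = -2.411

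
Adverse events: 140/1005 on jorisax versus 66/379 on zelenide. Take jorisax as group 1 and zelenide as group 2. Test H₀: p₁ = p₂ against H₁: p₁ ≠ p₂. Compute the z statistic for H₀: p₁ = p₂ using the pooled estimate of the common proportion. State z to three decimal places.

z = -1.624

p̂₁ = 140/1005 = 0.139303, p̂₂ = 66/379 = 0.174142.
Pooled p̂ = (140+66)/(1005+379) = 206/1384 = 0.148844.
SE = √(p̂(1−p̂)(1/n₁+1/n₂)) = √(0.148844·0.851156·0.00363355) = √(0.000460332) = 0.021455.
z = (0.139303 − 0.174142)/0.021455 = -0.034839/0.021455 = -1.624.
Two-sided p-value ≈ 2·Φ(−1.624) = 0.1044.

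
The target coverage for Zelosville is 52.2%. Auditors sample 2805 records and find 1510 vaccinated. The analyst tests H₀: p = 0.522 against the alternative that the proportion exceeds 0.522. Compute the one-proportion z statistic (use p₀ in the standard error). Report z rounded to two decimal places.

z = 1.73

p̂ = 1510/2805 = 0.5383.
SE = √(p₀(1−p₀)/n) = √(0.24952/2805) = 0.0094.
z = (0.5383 − 0.522)/0.0094 = 0.0163/0.0094 = 1.73.
p-value = P(Z > 1.731) ≈ 0.0417.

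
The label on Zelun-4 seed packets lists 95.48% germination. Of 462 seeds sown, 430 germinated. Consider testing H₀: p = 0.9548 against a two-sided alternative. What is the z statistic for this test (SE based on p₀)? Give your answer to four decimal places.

p̂ = 430/462 = 0.930736.
SE = √(p₀(1−p₀)/n) = √(0.043157/462) = 0.009665.
z = (0.930736 − 0.9548)/0.009665 = -0.024064/0.009665 = -2.4898.

z = -2.4898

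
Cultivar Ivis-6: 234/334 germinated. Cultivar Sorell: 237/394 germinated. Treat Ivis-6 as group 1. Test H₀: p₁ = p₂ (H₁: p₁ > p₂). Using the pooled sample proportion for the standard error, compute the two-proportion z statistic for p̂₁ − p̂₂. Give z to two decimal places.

p̂₁ = 234/334 ≈ 0.7006, p̂₂ = 237/394 ≈ 0.6015.
Pooled p̂ = (234+237)/(334+394) = 471/728 = 0.6470.
SE = √(0.228397 × 0.00553208) = 0.0355.
z = (0.7006 − 0.6015)/0.0355 = 0.0991/0.0355 = 2.79.
p-value = P(Z > 2.787) ≈ 0.0027.

z = 2.79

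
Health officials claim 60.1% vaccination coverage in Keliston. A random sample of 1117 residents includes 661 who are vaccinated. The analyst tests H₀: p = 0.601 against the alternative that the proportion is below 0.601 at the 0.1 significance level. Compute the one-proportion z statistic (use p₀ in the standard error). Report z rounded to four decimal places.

p̂ = 661/1117 = 0.591764.
Under H₀, SE = √(0.601·0.399/1117) = √(0.000214681) = 0.014652.
z = (0.591764 − 0.601)/0.014652 = -0.009236/0.014652 = -0.6304.
p-value = P(Z < -0.630) ≈ 0.2642, so at α = 0.1 we fail to reject H₀.

z = -0.6304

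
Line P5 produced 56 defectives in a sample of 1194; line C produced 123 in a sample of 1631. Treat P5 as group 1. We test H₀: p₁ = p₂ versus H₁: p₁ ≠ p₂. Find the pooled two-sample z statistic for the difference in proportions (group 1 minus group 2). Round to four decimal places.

p̂₁ = 56/1194 ≈ 0.046901, p̂₂ = 123/1631 ≈ 0.075414.
Pooled p̂ = (56+123)/(1194+1631) = 179/2825 = 0.063363.
SE = √(0.059348 × 0.00145064) = 0.009279.
z = (0.046901 − 0.075414)/0.009279 = -0.028513/0.009279 = -3.0729.
Two-sided p-value ≈ 2·Φ(−3.073) = 0.0021.

z = -3.0729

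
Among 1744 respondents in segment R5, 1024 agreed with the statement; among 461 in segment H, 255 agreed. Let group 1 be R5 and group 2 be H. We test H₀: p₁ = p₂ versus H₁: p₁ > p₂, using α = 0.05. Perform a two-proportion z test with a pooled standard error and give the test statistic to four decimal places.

p̂₁ = 1024/1744 = 0.5871560, p̂₂ = 255/461 = 0.5531453.
Pooled p̂ = (1024+255)/(1744+461) = 1279/2205 = 0.5800454.
SE = √(0.243593 × 0.00274259) = 0.0258472.
z = (0.5871560 − 0.5531453)/0.0258472 = 0.0340107/0.0258472 = 1.3158.
p-value = P(Z > 1.316) ≈ 0.0941. With α = 0.05, fail to reject H₀.

z = 1.3158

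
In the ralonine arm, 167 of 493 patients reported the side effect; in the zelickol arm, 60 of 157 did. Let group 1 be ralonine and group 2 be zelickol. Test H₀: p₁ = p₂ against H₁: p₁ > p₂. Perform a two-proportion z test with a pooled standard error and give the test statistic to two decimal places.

p̂₁ = 167/493 = 0.33874, p̂₂ = 60/157 = 0.38217.
Pooled p̂ = (167+60)/(493+157) = 227/650 = 0.34923.
SE = √(p̂(1−p̂)(1/n₁+1/n₂)) = √(0.34923·0.65077·0.00839782) = √(0.00190856) = 0.04369.
z = (0.33874 − 0.38217)/0.04369 = -0.04343/0.04369 = -0.99.

z = -0.99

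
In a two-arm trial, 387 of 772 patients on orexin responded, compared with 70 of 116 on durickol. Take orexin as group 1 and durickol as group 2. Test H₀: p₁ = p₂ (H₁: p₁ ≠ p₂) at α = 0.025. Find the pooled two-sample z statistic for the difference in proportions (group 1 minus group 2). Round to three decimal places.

z = -2.053

p̂₁ = 387/772 ≈ 0.501295, p̂₂ = 70/116 ≈ 0.603448.
Pooled p̂ = (387+70)/(772+116) = 457/888 = 0.514640.
SE = √(0.249786 × 0.00991603) = 0.049768.
z = (0.501295 − 0.603448)/0.049768 = -0.102153/0.049768 = -2.053.
p-value = 2·P(Z > 2.053) ≈ 0.0401; since p > α = 0.025, fail to reject H₀.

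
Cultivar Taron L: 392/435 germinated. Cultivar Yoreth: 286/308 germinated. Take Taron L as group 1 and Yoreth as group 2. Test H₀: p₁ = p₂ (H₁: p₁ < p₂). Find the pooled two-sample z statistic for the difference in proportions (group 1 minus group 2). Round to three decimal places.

p̂₁ = 392/435 ≈ 0.90115, p̂₂ = 286/308 ≈ 0.92857.
Pooled p̂ = (392+286)/(435+308) = 678/743 = 0.91252.
SE = √(p̂(1−p̂)(1/n₁+1/n₂)) = √(0.91252·0.08748·0.0055456) = √(0.000442705) = 0.02104.
z = (0.90115 − 0.92857)/0.02104 = -0.02742/0.02104 = -1.303.

z = -1.303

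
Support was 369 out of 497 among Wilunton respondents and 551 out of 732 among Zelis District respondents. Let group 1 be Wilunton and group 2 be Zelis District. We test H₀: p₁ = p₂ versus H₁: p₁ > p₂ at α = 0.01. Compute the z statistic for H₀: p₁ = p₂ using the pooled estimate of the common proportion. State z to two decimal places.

p̂₁ = 369/497 = 0.74245, p̂₂ = 551/732 = 0.75273.
Pooled p̂ = (369+551)/(497+732) = 920/1229 = 0.74858.
SE = √(0.18821 × 0.00337819) = 0.02522.
z = (0.74245 − 0.75273)/0.02522 = -0.01028/0.02522 = -0.41.
p-value = P(Z > -0.408) ≈ 0.6582. With α = 0.01, fail to reject H₀.

z = -0.41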